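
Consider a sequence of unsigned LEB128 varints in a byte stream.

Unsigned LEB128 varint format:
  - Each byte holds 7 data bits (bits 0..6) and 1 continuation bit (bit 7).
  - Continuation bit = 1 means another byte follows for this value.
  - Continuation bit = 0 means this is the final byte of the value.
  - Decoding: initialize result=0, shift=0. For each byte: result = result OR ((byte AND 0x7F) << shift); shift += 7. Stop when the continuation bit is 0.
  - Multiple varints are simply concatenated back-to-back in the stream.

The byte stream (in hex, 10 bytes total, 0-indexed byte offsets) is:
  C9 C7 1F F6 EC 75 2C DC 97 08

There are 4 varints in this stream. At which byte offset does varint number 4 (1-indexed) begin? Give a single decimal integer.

Answer: 7

Derivation:
  byte[0]=0xC9 cont=1 payload=0x49=73: acc |= 73<<0 -> acc=73 shift=7
  byte[1]=0xC7 cont=1 payload=0x47=71: acc |= 71<<7 -> acc=9161 shift=14
  byte[2]=0x1F cont=0 payload=0x1F=31: acc |= 31<<14 -> acc=517065 shift=21 [end]
Varint 1: bytes[0:3] = C9 C7 1F -> value 517065 (3 byte(s))
  byte[3]=0xF6 cont=1 payload=0x76=118: acc |= 118<<0 -> acc=118 shift=7
  byte[4]=0xEC cont=1 payload=0x6C=108: acc |= 108<<7 -> acc=13942 shift=14
  byte[5]=0x75 cont=0 payload=0x75=117: acc |= 117<<14 -> acc=1930870 shift=21 [end]
Varint 2: bytes[3:6] = F6 EC 75 -> value 1930870 (3 byte(s))
  byte[6]=0x2C cont=0 payload=0x2C=44: acc |= 44<<0 -> acc=44 shift=7 [end]
Varint 3: bytes[6:7] = 2C -> value 44 (1 byte(s))
  byte[7]=0xDC cont=1 payload=0x5C=92: acc |= 92<<0 -> acc=92 shift=7
  byte[8]=0x97 cont=1 payload=0x17=23: acc |= 23<<7 -> acc=3036 shift=14
  byte[9]=0x08 cont=0 payload=0x08=8: acc |= 8<<14 -> acc=134108 shift=21 [end]
Varint 4: bytes[7:10] = DC 97 08 -> value 134108 (3 byte(s))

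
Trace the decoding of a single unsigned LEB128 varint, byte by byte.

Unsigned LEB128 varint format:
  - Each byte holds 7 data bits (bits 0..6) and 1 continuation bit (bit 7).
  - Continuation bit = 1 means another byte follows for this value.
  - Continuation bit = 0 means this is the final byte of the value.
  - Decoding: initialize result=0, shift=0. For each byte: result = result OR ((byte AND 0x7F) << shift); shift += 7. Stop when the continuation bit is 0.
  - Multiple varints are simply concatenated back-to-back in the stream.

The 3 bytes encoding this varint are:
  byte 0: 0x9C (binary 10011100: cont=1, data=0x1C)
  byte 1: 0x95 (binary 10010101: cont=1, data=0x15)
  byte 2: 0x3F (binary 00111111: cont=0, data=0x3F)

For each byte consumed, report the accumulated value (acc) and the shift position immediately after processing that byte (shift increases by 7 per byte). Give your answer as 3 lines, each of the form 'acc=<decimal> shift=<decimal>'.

Answer: acc=28 shift=7
acc=2716 shift=14
acc=1034908 shift=21

Derivation:
byte 0=0x9C: payload=0x1C=28, contrib = 28<<0 = 28; acc -> 28, shift -> 7
byte 1=0x95: payload=0x15=21, contrib = 21<<7 = 2688; acc -> 2716, shift -> 14
byte 2=0x3F: payload=0x3F=63, contrib = 63<<14 = 1032192; acc -> 1034908, shift -> 21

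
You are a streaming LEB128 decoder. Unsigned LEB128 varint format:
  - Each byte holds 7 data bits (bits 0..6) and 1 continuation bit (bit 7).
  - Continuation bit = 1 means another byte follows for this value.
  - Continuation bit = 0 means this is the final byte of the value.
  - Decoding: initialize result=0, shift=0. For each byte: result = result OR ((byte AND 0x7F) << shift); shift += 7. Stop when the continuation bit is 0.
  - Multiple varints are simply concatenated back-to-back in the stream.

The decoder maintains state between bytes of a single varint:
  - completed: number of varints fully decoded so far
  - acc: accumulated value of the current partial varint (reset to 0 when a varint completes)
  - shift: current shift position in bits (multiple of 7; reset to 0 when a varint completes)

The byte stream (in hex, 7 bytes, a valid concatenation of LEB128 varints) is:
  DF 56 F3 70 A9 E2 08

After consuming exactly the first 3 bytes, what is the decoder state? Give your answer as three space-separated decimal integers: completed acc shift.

Answer: 1 115 7

Derivation:
byte[0]=0xDF cont=1 payload=0x5F: acc |= 95<<0 -> completed=0 acc=95 shift=7
byte[1]=0x56 cont=0 payload=0x56: varint #1 complete (value=11103); reset -> completed=1 acc=0 shift=0
byte[2]=0xF3 cont=1 payload=0x73: acc |= 115<<0 -> completed=1 acc=115 shift=7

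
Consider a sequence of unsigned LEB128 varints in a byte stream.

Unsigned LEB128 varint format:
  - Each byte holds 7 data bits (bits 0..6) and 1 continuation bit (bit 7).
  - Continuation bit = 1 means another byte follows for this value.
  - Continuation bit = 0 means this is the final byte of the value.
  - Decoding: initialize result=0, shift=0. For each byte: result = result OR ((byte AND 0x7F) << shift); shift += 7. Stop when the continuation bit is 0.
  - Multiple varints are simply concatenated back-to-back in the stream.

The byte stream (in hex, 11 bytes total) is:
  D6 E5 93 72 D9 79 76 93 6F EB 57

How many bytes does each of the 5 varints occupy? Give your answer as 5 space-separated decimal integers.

Answer: 4 2 1 2 2

Derivation:
  byte[0]=0xD6 cont=1 payload=0x56=86: acc |= 86<<0 -> acc=86 shift=7
  byte[1]=0xE5 cont=1 payload=0x65=101: acc |= 101<<7 -> acc=13014 shift=14
  byte[2]=0x93 cont=1 payload=0x13=19: acc |= 19<<14 -> acc=324310 shift=21
  byte[3]=0x72 cont=0 payload=0x72=114: acc |= 114<<21 -> acc=239399638 shift=28 [end]
Varint 1: bytes[0:4] = D6 E5 93 72 -> value 239399638 (4 byte(s))
  byte[4]=0xD9 cont=1 payload=0x59=89: acc |= 89<<0 -> acc=89 shift=7
  byte[5]=0x79 cont=0 payload=0x79=121: acc |= 121<<7 -> acc=15577 shift=14 [end]
Varint 2: bytes[4:6] = D9 79 -> value 15577 (2 byte(s))
  byte[6]=0x76 cont=0 payload=0x76=118: acc |= 118<<0 -> acc=118 shift=7 [end]
Varint 3: bytes[6:7] = 76 -> value 118 (1 byte(s))
  byte[7]=0x93 cont=1 payload=0x13=19: acc |= 19<<0 -> acc=19 shift=7
  byte[8]=0x6F cont=0 payload=0x6F=111: acc |= 111<<7 -> acc=14227 shift=14 [end]
Varint 4: bytes[7:9] = 93 6F -> value 14227 (2 byte(s))
  byte[9]=0xEB cont=1 payload=0x6B=107: acc |= 107<<0 -> acc=107 shift=7
  byte[10]=0x57 cont=0 payload=0x57=87: acc |= 87<<7 -> acc=11243 shift=14 [end]
Varint 5: bytes[9:11] = EB 57 -> value 11243 (2 byte(s))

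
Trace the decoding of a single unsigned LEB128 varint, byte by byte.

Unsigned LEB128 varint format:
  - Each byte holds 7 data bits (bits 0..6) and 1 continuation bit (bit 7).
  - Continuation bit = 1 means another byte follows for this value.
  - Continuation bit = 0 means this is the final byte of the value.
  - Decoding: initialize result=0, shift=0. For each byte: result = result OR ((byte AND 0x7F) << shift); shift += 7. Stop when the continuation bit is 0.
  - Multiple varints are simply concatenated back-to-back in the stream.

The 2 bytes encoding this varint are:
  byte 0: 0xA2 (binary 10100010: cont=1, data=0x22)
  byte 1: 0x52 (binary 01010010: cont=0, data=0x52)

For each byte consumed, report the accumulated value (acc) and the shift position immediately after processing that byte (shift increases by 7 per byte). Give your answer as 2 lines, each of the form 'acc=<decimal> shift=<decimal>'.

Answer: acc=34 shift=7
acc=10530 shift=14

Derivation:
byte 0=0xA2: payload=0x22=34, contrib = 34<<0 = 34; acc -> 34, shift -> 7
byte 1=0x52: payload=0x52=82, contrib = 82<<7 = 10496; acc -> 10530, shift -> 14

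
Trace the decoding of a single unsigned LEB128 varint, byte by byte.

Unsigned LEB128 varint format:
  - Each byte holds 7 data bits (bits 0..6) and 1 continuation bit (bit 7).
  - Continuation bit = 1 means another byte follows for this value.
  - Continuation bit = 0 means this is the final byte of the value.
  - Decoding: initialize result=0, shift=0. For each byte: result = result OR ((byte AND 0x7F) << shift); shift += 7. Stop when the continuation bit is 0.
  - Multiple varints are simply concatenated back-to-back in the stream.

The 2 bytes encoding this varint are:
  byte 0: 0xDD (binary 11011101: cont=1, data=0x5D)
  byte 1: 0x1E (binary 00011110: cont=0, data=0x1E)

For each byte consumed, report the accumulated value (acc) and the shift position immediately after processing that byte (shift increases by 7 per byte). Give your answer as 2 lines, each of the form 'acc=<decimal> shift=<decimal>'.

Answer: acc=93 shift=7
acc=3933 shift=14

Derivation:
byte 0=0xDD: payload=0x5D=93, contrib = 93<<0 = 93; acc -> 93, shift -> 7
byte 1=0x1E: payload=0x1E=30, contrib = 30<<7 = 3840; acc -> 3933, shift -> 14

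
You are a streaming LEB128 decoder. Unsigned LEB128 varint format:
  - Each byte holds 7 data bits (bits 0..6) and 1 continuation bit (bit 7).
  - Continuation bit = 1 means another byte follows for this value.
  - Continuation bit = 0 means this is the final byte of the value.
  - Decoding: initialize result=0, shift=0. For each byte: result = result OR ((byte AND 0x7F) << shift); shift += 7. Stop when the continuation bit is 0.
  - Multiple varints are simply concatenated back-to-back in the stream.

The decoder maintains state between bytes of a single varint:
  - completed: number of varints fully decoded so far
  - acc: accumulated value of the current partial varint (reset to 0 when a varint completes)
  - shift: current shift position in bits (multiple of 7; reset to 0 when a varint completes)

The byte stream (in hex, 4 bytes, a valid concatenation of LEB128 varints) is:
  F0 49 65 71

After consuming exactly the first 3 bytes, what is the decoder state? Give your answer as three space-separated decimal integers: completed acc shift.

byte[0]=0xF0 cont=1 payload=0x70: acc |= 112<<0 -> completed=0 acc=112 shift=7
byte[1]=0x49 cont=0 payload=0x49: varint #1 complete (value=9456); reset -> completed=1 acc=0 shift=0
byte[2]=0x65 cont=0 payload=0x65: varint #2 complete (value=101); reset -> completed=2 acc=0 shift=0

Answer: 2 0 0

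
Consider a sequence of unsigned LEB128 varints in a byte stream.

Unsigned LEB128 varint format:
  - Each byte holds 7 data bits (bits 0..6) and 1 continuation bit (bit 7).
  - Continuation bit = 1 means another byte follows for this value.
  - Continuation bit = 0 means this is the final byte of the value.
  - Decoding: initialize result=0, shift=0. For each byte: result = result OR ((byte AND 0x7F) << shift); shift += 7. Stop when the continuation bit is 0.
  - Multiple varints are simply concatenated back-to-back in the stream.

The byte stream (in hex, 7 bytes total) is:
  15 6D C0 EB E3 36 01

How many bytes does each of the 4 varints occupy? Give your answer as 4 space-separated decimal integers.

Answer: 1 1 4 1

Derivation:
  byte[0]=0x15 cont=0 payload=0x15=21: acc |= 21<<0 -> acc=21 shift=7 [end]
Varint 1: bytes[0:1] = 15 -> value 21 (1 byte(s))
  byte[1]=0x6D cont=0 payload=0x6D=109: acc |= 109<<0 -> acc=109 shift=7 [end]
Varint 2: bytes[1:2] = 6D -> value 109 (1 byte(s))
  byte[2]=0xC0 cont=1 payload=0x40=64: acc |= 64<<0 -> acc=64 shift=7
  byte[3]=0xEB cont=1 payload=0x6B=107: acc |= 107<<7 -> acc=13760 shift=14
  byte[4]=0xE3 cont=1 payload=0x63=99: acc |= 99<<14 -> acc=1635776 shift=21
  byte[5]=0x36 cont=0 payload=0x36=54: acc |= 54<<21 -> acc=114881984 shift=28 [end]
Varint 3: bytes[2:6] = C0 EB E3 36 -> value 114881984 (4 byte(s))
  byte[6]=0x01 cont=0 payload=0x01=1: acc |= 1<<0 -> acc=1 shift=7 [end]
Varint 4: bytes[6:7] = 01 -> value 1 (1 byte(s))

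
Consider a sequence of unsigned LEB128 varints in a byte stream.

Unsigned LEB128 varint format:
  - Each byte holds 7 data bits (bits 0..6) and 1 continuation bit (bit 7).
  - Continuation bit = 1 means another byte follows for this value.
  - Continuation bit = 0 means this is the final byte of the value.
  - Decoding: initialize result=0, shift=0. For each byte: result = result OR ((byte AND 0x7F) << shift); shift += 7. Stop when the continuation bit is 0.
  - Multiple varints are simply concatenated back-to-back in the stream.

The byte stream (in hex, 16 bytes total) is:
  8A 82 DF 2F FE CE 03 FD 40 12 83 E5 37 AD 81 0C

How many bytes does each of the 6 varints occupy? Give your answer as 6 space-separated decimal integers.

  byte[0]=0x8A cont=1 payload=0x0A=10: acc |= 10<<0 -> acc=10 shift=7
  byte[1]=0x82 cont=1 payload=0x02=2: acc |= 2<<7 -> acc=266 shift=14
  byte[2]=0xDF cont=1 payload=0x5F=95: acc |= 95<<14 -> acc=1556746 shift=21
  byte[3]=0x2F cont=0 payload=0x2F=47: acc |= 47<<21 -> acc=100122890 shift=28 [end]
Varint 1: bytes[0:4] = 8A 82 DF 2F -> value 100122890 (4 byte(s))
  byte[4]=0xFE cont=1 payload=0x7E=126: acc |= 126<<0 -> acc=126 shift=7
  byte[5]=0xCE cont=1 payload=0x4E=78: acc |= 78<<7 -> acc=10110 shift=14
  byte[6]=0x03 cont=0 payload=0x03=3: acc |= 3<<14 -> acc=59262 shift=21 [end]
Varint 2: bytes[4:7] = FE CE 03 -> value 59262 (3 byte(s))
  byte[7]=0xFD cont=1 payload=0x7D=125: acc |= 125<<0 -> acc=125 shift=7
  byte[8]=0x40 cont=0 payload=0x40=64: acc |= 64<<7 -> acc=8317 shift=14 [end]
Varint 3: bytes[7:9] = FD 40 -> value 8317 (2 byte(s))
  byte[9]=0x12 cont=0 payload=0x12=18: acc |= 18<<0 -> acc=18 shift=7 [end]
Varint 4: bytes[9:10] = 12 -> value 18 (1 byte(s))
  byte[10]=0x83 cont=1 payload=0x03=3: acc |= 3<<0 -> acc=3 shift=7
  byte[11]=0xE5 cont=1 payload=0x65=101: acc |= 101<<7 -> acc=12931 shift=14
  byte[12]=0x37 cont=0 payload=0x37=55: acc |= 55<<14 -> acc=914051 shift=21 [end]
Varint 5: bytes[10:13] = 83 E5 37 -> value 914051 (3 byte(s))
  byte[13]=0xAD cont=1 payload=0x2D=45: acc |= 45<<0 -> acc=45 shift=7
  byte[14]=0x81 cont=1 payload=0x01=1: acc |= 1<<7 -> acc=173 shift=14
  byte[15]=0x0C cont=0 payload=0x0C=12: acc |= 12<<14 -> acc=196781 shift=21 [end]
Varint 6: bytes[13:16] = AD 81 0C -> value 196781 (3 byte(s))

Answer: 4 3 2 1 3 3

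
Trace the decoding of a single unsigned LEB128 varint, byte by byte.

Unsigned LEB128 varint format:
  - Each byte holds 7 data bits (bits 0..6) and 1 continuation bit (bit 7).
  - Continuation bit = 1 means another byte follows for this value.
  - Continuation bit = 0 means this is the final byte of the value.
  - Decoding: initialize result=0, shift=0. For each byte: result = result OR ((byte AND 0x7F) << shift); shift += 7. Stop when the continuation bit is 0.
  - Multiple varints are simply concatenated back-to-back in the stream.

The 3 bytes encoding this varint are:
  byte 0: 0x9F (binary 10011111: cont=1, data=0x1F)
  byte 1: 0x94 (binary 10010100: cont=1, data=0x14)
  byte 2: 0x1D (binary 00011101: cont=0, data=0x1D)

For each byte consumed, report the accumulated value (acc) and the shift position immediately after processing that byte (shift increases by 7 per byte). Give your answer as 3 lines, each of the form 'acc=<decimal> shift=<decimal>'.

Answer: acc=31 shift=7
acc=2591 shift=14
acc=477727 shift=21

Derivation:
byte 0=0x9F: payload=0x1F=31, contrib = 31<<0 = 31; acc -> 31, shift -> 7
byte 1=0x94: payload=0x14=20, contrib = 20<<7 = 2560; acc -> 2591, shift -> 14
byte 2=0x1D: payload=0x1D=29, contrib = 29<<14 = 475136; acc -> 477727, shift -> 21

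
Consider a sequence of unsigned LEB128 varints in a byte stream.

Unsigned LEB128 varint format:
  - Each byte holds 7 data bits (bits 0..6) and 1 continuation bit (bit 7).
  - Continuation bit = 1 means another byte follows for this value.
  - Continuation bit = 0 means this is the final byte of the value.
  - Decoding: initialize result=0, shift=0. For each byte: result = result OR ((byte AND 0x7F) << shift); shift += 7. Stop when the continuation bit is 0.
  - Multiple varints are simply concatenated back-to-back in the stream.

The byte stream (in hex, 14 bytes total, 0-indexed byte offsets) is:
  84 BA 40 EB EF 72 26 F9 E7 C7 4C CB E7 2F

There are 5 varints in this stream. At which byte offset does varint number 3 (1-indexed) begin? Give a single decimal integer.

Answer: 6

Derivation:
  byte[0]=0x84 cont=1 payload=0x04=4: acc |= 4<<0 -> acc=4 shift=7
  byte[1]=0xBA cont=1 payload=0x3A=58: acc |= 58<<7 -> acc=7428 shift=14
  byte[2]=0x40 cont=0 payload=0x40=64: acc |= 64<<14 -> acc=1056004 shift=21 [end]
Varint 1: bytes[0:3] = 84 BA 40 -> value 1056004 (3 byte(s))
  byte[3]=0xEB cont=1 payload=0x6B=107: acc |= 107<<0 -> acc=107 shift=7
  byte[4]=0xEF cont=1 payload=0x6F=111: acc |= 111<<7 -> acc=14315 shift=14
  byte[5]=0x72 cont=0 payload=0x72=114: acc |= 114<<14 -> acc=1882091 shift=21 [end]
Varint 2: bytes[3:6] = EB EF 72 -> value 1882091 (3 byte(s))
  byte[6]=0x26 cont=0 payload=0x26=38: acc |= 38<<0 -> acc=38 shift=7 [end]
Varint 3: bytes[6:7] = 26 -> value 38 (1 byte(s))
  byte[7]=0xF9 cont=1 payload=0x79=121: acc |= 121<<0 -> acc=121 shift=7
  byte[8]=0xE7 cont=1 payload=0x67=103: acc |= 103<<7 -> acc=13305 shift=14
  byte[9]=0xC7 cont=1 payload=0x47=71: acc |= 71<<14 -> acc=1176569 shift=21
  byte[10]=0x4C cont=0 payload=0x4C=76: acc |= 76<<21 -> acc=160560121 shift=28 [end]
Varint 4: bytes[7:11] = F9 E7 C7 4C -> value 160560121 (4 byte(s))
  byte[11]=0xCB cont=1 payload=0x4B=75: acc |= 75<<0 -> acc=75 shift=7
  byte[12]=0xE7 cont=1 payload=0x67=103: acc |= 103<<7 -> acc=13259 shift=14
  byte[13]=0x2F cont=0 payload=0x2F=47: acc |= 47<<14 -> acc=783307 shift=21 [end]
Varint 5: bytes[11:14] = CB E7 2F -> value 783307 (3 byte(s))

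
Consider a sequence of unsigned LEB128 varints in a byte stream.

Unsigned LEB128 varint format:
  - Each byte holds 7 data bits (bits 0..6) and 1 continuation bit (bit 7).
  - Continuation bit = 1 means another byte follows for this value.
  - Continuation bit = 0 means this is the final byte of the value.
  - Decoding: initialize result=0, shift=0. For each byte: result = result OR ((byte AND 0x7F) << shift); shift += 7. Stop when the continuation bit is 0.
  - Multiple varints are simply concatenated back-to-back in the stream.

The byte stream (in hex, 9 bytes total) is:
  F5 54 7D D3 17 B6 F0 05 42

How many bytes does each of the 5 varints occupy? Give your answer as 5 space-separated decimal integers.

Answer: 2 1 2 3 1

Derivation:
  byte[0]=0xF5 cont=1 payload=0x75=117: acc |= 117<<0 -> acc=117 shift=7
  byte[1]=0x54 cont=0 payload=0x54=84: acc |= 84<<7 -> acc=10869 shift=14 [end]
Varint 1: bytes[0:2] = F5 54 -> value 10869 (2 byte(s))
  byte[2]=0x7D cont=0 payload=0x7D=125: acc |= 125<<0 -> acc=125 shift=7 [end]
Varint 2: bytes[2:3] = 7D -> value 125 (1 byte(s))
  byte[3]=0xD3 cont=1 payload=0x53=83: acc |= 83<<0 -> acc=83 shift=7
  byte[4]=0x17 cont=0 payload=0x17=23: acc |= 23<<7 -> acc=3027 shift=14 [end]
Varint 3: bytes[3:5] = D3 17 -> value 3027 (2 byte(s))
  byte[5]=0xB6 cont=1 payload=0x36=54: acc |= 54<<0 -> acc=54 shift=7
  byte[6]=0xF0 cont=1 payload=0x70=112: acc |= 112<<7 -> acc=14390 shift=14
  byte[7]=0x05 cont=0 payload=0x05=5: acc |= 5<<14 -> acc=96310 shift=21 [end]
Varint 4: bytes[5:8] = B6 F0 05 -> value 96310 (3 byte(s))
  byte[8]=0x42 cont=0 payload=0x42=66: acc |= 66<<0 -> acc=66 shift=7 [end]
Varint 5: bytes[8:9] = 42 -> value 66 (1 byte(s))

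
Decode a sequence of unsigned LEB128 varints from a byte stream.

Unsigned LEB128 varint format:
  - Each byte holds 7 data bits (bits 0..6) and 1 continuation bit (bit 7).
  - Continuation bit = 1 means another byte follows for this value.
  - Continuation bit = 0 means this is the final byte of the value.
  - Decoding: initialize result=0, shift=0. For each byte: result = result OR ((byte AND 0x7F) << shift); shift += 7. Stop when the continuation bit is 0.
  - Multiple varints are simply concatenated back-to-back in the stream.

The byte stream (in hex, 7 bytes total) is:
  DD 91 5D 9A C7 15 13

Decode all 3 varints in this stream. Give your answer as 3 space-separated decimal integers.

Answer: 1525981 353178 19

Derivation:
  byte[0]=0xDD cont=1 payload=0x5D=93: acc |= 93<<0 -> acc=93 shift=7
  byte[1]=0x91 cont=1 payload=0x11=17: acc |= 17<<7 -> acc=2269 shift=14
  byte[2]=0x5D cont=0 payload=0x5D=93: acc |= 93<<14 -> acc=1525981 shift=21 [end]
Varint 1: bytes[0:3] = DD 91 5D -> value 1525981 (3 byte(s))
  byte[3]=0x9A cont=1 payload=0x1A=26: acc |= 26<<0 -> acc=26 shift=7
  byte[4]=0xC7 cont=1 payload=0x47=71: acc |= 71<<7 -> acc=9114 shift=14
  byte[5]=0x15 cont=0 payload=0x15=21: acc |= 21<<14 -> acc=353178 shift=21 [end]
Varint 2: bytes[3:6] = 9A C7 15 -> value 353178 (3 byte(s))
  byte[6]=0x13 cont=0 payload=0x13=19: acc |= 19<<0 -> acc=19 shift=7 [end]
Varint 3: bytes[6:7] = 13 -> value 19 (1 byte(s))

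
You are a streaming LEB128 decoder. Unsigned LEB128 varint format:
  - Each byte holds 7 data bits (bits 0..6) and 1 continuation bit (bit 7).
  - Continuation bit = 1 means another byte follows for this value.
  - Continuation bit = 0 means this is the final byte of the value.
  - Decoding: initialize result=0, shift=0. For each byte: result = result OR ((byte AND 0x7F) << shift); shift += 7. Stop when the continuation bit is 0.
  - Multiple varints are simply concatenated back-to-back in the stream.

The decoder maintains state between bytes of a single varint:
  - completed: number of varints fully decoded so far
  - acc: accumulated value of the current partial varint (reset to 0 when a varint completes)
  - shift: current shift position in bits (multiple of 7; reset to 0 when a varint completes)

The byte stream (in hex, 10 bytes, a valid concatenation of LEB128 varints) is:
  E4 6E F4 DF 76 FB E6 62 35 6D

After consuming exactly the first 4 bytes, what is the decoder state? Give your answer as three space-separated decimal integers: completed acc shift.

byte[0]=0xE4 cont=1 payload=0x64: acc |= 100<<0 -> completed=0 acc=100 shift=7
byte[1]=0x6E cont=0 payload=0x6E: varint #1 complete (value=14180); reset -> completed=1 acc=0 shift=0
byte[2]=0xF4 cont=1 payload=0x74: acc |= 116<<0 -> completed=1 acc=116 shift=7
byte[3]=0xDF cont=1 payload=0x5F: acc |= 95<<7 -> completed=1 acc=12276 shift=14

Answer: 1 12276 14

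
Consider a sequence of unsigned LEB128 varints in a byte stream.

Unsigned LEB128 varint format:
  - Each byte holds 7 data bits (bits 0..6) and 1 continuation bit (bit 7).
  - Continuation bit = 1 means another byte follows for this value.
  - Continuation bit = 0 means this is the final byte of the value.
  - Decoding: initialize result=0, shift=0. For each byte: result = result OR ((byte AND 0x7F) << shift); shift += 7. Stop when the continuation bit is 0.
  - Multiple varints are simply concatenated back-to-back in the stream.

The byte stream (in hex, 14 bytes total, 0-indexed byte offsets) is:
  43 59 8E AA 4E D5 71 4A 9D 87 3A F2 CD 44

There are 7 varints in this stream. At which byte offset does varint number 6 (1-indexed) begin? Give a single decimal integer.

  byte[0]=0x43 cont=0 payload=0x43=67: acc |= 67<<0 -> acc=67 shift=7 [end]
Varint 1: bytes[0:1] = 43 -> value 67 (1 byte(s))
  byte[1]=0x59 cont=0 payload=0x59=89: acc |= 89<<0 -> acc=89 shift=7 [end]
Varint 2: bytes[1:2] = 59 -> value 89 (1 byte(s))
  byte[2]=0x8E cont=1 payload=0x0E=14: acc |= 14<<0 -> acc=14 shift=7
  byte[3]=0xAA cont=1 payload=0x2A=42: acc |= 42<<7 -> acc=5390 shift=14
  byte[4]=0x4E cont=0 payload=0x4E=78: acc |= 78<<14 -> acc=1283342 shift=21 [end]
Varint 3: bytes[2:5] = 8E AA 4E -> value 1283342 (3 byte(s))
  byte[5]=0xD5 cont=1 payload=0x55=85: acc |= 85<<0 -> acc=85 shift=7
  byte[6]=0x71 cont=0 payload=0x71=113: acc |= 113<<7 -> acc=14549 shift=14 [end]
Varint 4: bytes[5:7] = D5 71 -> value 14549 (2 byte(s))
  byte[7]=0x4A cont=0 payload=0x4A=74: acc |= 74<<0 -> acc=74 shift=7 [end]
Varint 5: bytes[7:8] = 4A -> value 74 (1 byte(s))
  byte[8]=0x9D cont=1 payload=0x1D=29: acc |= 29<<0 -> acc=29 shift=7
  byte[9]=0x87 cont=1 payload=0x07=7: acc |= 7<<7 -> acc=925 shift=14
  byte[10]=0x3A cont=0 payload=0x3A=58: acc |= 58<<14 -> acc=951197 shift=21 [end]
Varint 6: bytes[8:11] = 9D 87 3A -> value 951197 (3 byte(s))
  byte[11]=0xF2 cont=1 payload=0x72=114: acc |= 114<<0 -> acc=114 shift=7
  byte[12]=0xCD cont=1 payload=0x4D=77: acc |= 77<<7 -> acc=9970 shift=14
  byte[13]=0x44 cont=0 payload=0x44=68: acc |= 68<<14 -> acc=1124082 shift=21 [end]
Varint 7: bytes[11:14] = F2 CD 44 -> value 1124082 (3 byte(s))

Answer: 8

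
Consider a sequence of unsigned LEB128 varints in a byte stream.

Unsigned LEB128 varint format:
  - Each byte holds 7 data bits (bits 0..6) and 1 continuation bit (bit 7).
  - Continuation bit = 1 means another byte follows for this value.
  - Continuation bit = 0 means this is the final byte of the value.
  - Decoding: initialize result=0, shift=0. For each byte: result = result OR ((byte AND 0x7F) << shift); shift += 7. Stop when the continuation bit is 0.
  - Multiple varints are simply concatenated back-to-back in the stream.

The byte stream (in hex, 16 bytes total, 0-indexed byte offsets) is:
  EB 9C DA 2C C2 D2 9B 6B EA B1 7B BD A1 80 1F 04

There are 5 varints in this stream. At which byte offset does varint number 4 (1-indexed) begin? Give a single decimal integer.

Answer: 11

Derivation:
  byte[0]=0xEB cont=1 payload=0x6B=107: acc |= 107<<0 -> acc=107 shift=7
  byte[1]=0x9C cont=1 payload=0x1C=28: acc |= 28<<7 -> acc=3691 shift=14
  byte[2]=0xDA cont=1 payload=0x5A=90: acc |= 90<<14 -> acc=1478251 shift=21
  byte[3]=0x2C cont=0 payload=0x2C=44: acc |= 44<<21 -> acc=93752939 shift=28 [end]
Varint 1: bytes[0:4] = EB 9C DA 2C -> value 93752939 (4 byte(s))
  byte[4]=0xC2 cont=1 payload=0x42=66: acc |= 66<<0 -> acc=66 shift=7
  byte[5]=0xD2 cont=1 payload=0x52=82: acc |= 82<<7 -> acc=10562 shift=14
  byte[6]=0x9B cont=1 payload=0x1B=27: acc |= 27<<14 -> acc=452930 shift=21
  byte[7]=0x6B cont=0 payload=0x6B=107: acc |= 107<<21 -> acc=224848194 shift=28 [end]
Varint 2: bytes[4:8] = C2 D2 9B 6B -> value 224848194 (4 byte(s))
  byte[8]=0xEA cont=1 payload=0x6A=106: acc |= 106<<0 -> acc=106 shift=7
  byte[9]=0xB1 cont=1 payload=0x31=49: acc |= 49<<7 -> acc=6378 shift=14
  byte[10]=0x7B cont=0 payload=0x7B=123: acc |= 123<<14 -> acc=2021610 shift=21 [end]
Varint 3: bytes[8:11] = EA B1 7B -> value 2021610 (3 byte(s))
  byte[11]=0xBD cont=1 payload=0x3D=61: acc |= 61<<0 -> acc=61 shift=7
  byte[12]=0xA1 cont=1 payload=0x21=33: acc |= 33<<7 -> acc=4285 shift=14
  byte[13]=0x80 cont=1 payload=0x00=0: acc |= 0<<14 -> acc=4285 shift=21
  byte[14]=0x1F cont=0 payload=0x1F=31: acc |= 31<<21 -> acc=65015997 shift=28 [end]
Varint 4: bytes[11:15] = BD A1 80 1F -> value 65015997 (4 byte(s))
  byte[15]=0x04 cont=0 payload=0x04=4: acc |= 4<<0 -> acc=4 shift=7 [end]
Varint 5: bytes[15:16] = 04 -> value 4 (1 byte(s))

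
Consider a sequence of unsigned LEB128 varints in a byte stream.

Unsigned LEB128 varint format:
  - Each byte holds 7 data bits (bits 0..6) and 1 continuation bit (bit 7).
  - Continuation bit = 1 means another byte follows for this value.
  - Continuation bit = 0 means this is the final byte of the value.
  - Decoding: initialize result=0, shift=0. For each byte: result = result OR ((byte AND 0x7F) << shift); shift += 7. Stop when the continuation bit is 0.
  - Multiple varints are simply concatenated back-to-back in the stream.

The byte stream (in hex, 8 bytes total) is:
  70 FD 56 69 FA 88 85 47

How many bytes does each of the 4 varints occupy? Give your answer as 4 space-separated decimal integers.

  byte[0]=0x70 cont=0 payload=0x70=112: acc |= 112<<0 -> acc=112 shift=7 [end]
Varint 1: bytes[0:1] = 70 -> value 112 (1 byte(s))
  byte[1]=0xFD cont=1 payload=0x7D=125: acc |= 125<<0 -> acc=125 shift=7
  byte[2]=0x56 cont=0 payload=0x56=86: acc |= 86<<7 -> acc=11133 shift=14 [end]
Varint 2: bytes[1:3] = FD 56 -> value 11133 (2 byte(s))
  byte[3]=0x69 cont=0 payload=0x69=105: acc |= 105<<0 -> acc=105 shift=7 [end]
Varint 3: bytes[3:4] = 69 -> value 105 (1 byte(s))
  byte[4]=0xFA cont=1 payload=0x7A=122: acc |= 122<<0 -> acc=122 shift=7
  byte[5]=0x88 cont=1 payload=0x08=8: acc |= 8<<7 -> acc=1146 shift=14
  byte[6]=0x85 cont=1 payload=0x05=5: acc |= 5<<14 -> acc=83066 shift=21
  byte[7]=0x47 cont=0 payload=0x47=71: acc |= 71<<21 -> acc=148980858 shift=28 [end]
Varint 4: bytes[4:8] = FA 88 85 47 -> value 148980858 (4 byte(s))

Answer: 1 2 1 4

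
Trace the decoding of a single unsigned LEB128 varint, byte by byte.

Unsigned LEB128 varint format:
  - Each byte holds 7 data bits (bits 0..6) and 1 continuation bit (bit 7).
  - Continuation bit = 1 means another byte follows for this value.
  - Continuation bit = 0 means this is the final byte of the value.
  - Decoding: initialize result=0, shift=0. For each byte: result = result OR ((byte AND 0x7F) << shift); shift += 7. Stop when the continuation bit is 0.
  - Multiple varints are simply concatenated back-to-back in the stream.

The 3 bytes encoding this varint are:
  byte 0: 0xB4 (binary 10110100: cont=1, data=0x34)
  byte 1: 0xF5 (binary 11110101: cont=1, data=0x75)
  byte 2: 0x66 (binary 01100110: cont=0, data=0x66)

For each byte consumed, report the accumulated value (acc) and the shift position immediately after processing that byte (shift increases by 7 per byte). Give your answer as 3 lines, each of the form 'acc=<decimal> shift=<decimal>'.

byte 0=0xB4: payload=0x34=52, contrib = 52<<0 = 52; acc -> 52, shift -> 7
byte 1=0xF5: payload=0x75=117, contrib = 117<<7 = 14976; acc -> 15028, shift -> 14
byte 2=0x66: payload=0x66=102, contrib = 102<<14 = 1671168; acc -> 1686196, shift -> 21

Answer: acc=52 shift=7
acc=15028 shift=14
acc=1686196 shift=21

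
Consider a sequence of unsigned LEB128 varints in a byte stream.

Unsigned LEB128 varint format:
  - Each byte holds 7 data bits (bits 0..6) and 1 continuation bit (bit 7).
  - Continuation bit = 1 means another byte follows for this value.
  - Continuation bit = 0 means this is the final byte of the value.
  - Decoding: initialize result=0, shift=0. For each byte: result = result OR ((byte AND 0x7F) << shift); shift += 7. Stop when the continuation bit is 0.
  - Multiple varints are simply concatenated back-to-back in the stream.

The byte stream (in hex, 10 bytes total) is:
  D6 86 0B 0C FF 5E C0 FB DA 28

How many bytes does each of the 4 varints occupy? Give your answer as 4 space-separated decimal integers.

Answer: 3 1 2 4

Derivation:
  byte[0]=0xD6 cont=1 payload=0x56=86: acc |= 86<<0 -> acc=86 shift=7
  byte[1]=0x86 cont=1 payload=0x06=6: acc |= 6<<7 -> acc=854 shift=14
  byte[2]=0x0B cont=0 payload=0x0B=11: acc |= 11<<14 -> acc=181078 shift=21 [end]
Varint 1: bytes[0:3] = D6 86 0B -> value 181078 (3 byte(s))
  byte[3]=0x0C cont=0 payload=0x0C=12: acc |= 12<<0 -> acc=12 shift=7 [end]
Varint 2: bytes[3:4] = 0C -> value 12 (1 byte(s))
  byte[4]=0xFF cont=1 payload=0x7F=127: acc |= 127<<0 -> acc=127 shift=7
  byte[5]=0x5E cont=0 payload=0x5E=94: acc |= 94<<7 -> acc=12159 shift=14 [end]
Varint 3: bytes[4:6] = FF 5E -> value 12159 (2 byte(s))
  byte[6]=0xC0 cont=1 payload=0x40=64: acc |= 64<<0 -> acc=64 shift=7
  byte[7]=0xFB cont=1 payload=0x7B=123: acc |= 123<<7 -> acc=15808 shift=14
  byte[8]=0xDA cont=1 payload=0x5A=90: acc |= 90<<14 -> acc=1490368 shift=21
  byte[9]=0x28 cont=0 payload=0x28=40: acc |= 40<<21 -> acc=85376448 shift=28 [end]
Varint 4: bytes[6:10] = C0 FB DA 28 -> value 85376448 (4 byte(s))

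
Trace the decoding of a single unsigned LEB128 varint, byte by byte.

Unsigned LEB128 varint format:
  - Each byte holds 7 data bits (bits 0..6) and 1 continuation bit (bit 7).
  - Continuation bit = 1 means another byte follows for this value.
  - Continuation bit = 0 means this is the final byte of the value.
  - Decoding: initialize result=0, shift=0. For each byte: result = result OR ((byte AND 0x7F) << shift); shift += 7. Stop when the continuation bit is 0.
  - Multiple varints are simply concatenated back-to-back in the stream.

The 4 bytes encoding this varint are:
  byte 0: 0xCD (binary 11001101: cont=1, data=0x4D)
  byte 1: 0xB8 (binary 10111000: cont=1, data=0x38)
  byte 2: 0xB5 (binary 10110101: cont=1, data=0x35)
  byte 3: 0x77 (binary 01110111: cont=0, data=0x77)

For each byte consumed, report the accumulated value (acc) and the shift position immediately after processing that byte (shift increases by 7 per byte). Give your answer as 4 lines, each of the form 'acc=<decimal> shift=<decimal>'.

byte 0=0xCD: payload=0x4D=77, contrib = 77<<0 = 77; acc -> 77, shift -> 7
byte 1=0xB8: payload=0x38=56, contrib = 56<<7 = 7168; acc -> 7245, shift -> 14
byte 2=0xB5: payload=0x35=53, contrib = 53<<14 = 868352; acc -> 875597, shift -> 21
byte 3=0x77: payload=0x77=119, contrib = 119<<21 = 249561088; acc -> 250436685, shift -> 28

Answer: acc=77 shift=7
acc=7245 shift=14
acc=875597 shift=21
acc=250436685 shift=28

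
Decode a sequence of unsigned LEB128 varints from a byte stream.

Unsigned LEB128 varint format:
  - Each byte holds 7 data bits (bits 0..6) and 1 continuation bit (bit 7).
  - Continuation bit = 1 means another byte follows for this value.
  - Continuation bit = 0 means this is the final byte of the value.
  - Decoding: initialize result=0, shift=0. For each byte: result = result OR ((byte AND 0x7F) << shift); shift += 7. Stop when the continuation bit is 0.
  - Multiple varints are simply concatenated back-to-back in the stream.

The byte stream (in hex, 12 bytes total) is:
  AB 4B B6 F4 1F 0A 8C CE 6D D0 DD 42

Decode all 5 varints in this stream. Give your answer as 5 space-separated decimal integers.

Answer: 9643 522806 10 1795852 1093328

Derivation:
  byte[0]=0xAB cont=1 payload=0x2B=43: acc |= 43<<0 -> acc=43 shift=7
  byte[1]=0x4B cont=0 payload=0x4B=75: acc |= 75<<7 -> acc=9643 shift=14 [end]
Varint 1: bytes[0:2] = AB 4B -> value 9643 (2 byte(s))
  byte[2]=0xB6 cont=1 payload=0x36=54: acc |= 54<<0 -> acc=54 shift=7
  byte[3]=0xF4 cont=1 payload=0x74=116: acc |= 116<<7 -> acc=14902 shift=14
  byte[4]=0x1F cont=0 payload=0x1F=31: acc |= 31<<14 -> acc=522806 shift=21 [end]
Varint 2: bytes[2:5] = B6 F4 1F -> value 522806 (3 byte(s))
  byte[5]=0x0A cont=0 payload=0x0A=10: acc |= 10<<0 -> acc=10 shift=7 [end]
Varint 3: bytes[5:6] = 0A -> value 10 (1 byte(s))
  byte[6]=0x8C cont=1 payload=0x0C=12: acc |= 12<<0 -> acc=12 shift=7
  byte[7]=0xCE cont=1 payload=0x4E=78: acc |= 78<<7 -> acc=9996 shift=14
  byte[8]=0x6D cont=0 payload=0x6D=109: acc |= 109<<14 -> acc=1795852 shift=21 [end]
Varint 4: bytes[6:9] = 8C CE 6D -> value 1795852 (3 byte(s))
  byte[9]=0xD0 cont=1 payload=0x50=80: acc |= 80<<0 -> acc=80 shift=7
  byte[10]=0xDD cont=1 payload=0x5D=93: acc |= 93<<7 -> acc=11984 shift=14
  byte[11]=0x42 cont=0 payload=0x42=66: acc |= 66<<14 -> acc=1093328 shift=21 [end]
Varint 5: bytes[9:12] = D0 DD 42 -> value 1093328 (3 byte(s))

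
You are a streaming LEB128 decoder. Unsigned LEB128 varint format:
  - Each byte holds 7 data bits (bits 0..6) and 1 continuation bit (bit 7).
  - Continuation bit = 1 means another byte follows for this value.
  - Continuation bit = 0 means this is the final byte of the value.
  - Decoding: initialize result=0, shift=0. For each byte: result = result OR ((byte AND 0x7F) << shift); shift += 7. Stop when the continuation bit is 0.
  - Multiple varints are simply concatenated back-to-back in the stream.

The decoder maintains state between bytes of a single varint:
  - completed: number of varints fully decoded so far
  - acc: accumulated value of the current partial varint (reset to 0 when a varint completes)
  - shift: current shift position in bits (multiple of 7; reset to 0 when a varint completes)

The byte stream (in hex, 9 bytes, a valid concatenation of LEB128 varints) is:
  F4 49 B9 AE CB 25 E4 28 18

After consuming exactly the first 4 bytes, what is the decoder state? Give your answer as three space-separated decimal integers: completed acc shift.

Answer: 1 5945 14

Derivation:
byte[0]=0xF4 cont=1 payload=0x74: acc |= 116<<0 -> completed=0 acc=116 shift=7
byte[1]=0x49 cont=0 payload=0x49: varint #1 complete (value=9460); reset -> completed=1 acc=0 shift=0
byte[2]=0xB9 cont=1 payload=0x39: acc |= 57<<0 -> completed=1 acc=57 shift=7
byte[3]=0xAE cont=1 payload=0x2E: acc |= 46<<7 -> completed=1 acc=5945 shift=14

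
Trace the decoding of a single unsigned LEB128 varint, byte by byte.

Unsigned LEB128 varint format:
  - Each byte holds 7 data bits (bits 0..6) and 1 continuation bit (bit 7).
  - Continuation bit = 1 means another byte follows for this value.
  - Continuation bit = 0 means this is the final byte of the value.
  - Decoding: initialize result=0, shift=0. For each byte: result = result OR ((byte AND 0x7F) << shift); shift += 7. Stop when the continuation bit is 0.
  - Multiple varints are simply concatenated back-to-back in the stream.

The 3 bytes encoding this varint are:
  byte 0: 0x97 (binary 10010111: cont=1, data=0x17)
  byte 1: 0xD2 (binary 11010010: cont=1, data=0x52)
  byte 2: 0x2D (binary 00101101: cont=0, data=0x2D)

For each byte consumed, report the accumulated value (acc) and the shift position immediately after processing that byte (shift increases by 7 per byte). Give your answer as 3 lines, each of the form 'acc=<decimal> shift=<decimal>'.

Answer: acc=23 shift=7
acc=10519 shift=14
acc=747799 shift=21

Derivation:
byte 0=0x97: payload=0x17=23, contrib = 23<<0 = 23; acc -> 23, shift -> 7
byte 1=0xD2: payload=0x52=82, contrib = 82<<7 = 10496; acc -> 10519, shift -> 14
byte 2=0x2D: payload=0x2D=45, contrib = 45<<14 = 737280; acc -> 747799, shift -> 21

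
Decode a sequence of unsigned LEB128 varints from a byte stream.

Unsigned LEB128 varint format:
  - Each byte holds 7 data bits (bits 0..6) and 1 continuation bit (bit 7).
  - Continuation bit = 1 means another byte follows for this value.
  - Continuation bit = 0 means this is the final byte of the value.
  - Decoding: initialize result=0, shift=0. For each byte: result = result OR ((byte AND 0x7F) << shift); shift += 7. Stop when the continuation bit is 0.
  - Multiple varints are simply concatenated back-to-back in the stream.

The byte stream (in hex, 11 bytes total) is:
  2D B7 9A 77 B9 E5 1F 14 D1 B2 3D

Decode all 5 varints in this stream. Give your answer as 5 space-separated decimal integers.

Answer: 45 1953079 520889 20 1005905

Derivation:
  byte[0]=0x2D cont=0 payload=0x2D=45: acc |= 45<<0 -> acc=45 shift=7 [end]
Varint 1: bytes[0:1] = 2D -> value 45 (1 byte(s))
  byte[1]=0xB7 cont=1 payload=0x37=55: acc |= 55<<0 -> acc=55 shift=7
  byte[2]=0x9A cont=1 payload=0x1A=26: acc |= 26<<7 -> acc=3383 shift=14
  byte[3]=0x77 cont=0 payload=0x77=119: acc |= 119<<14 -> acc=1953079 shift=21 [end]
Varint 2: bytes[1:4] = B7 9A 77 -> value 1953079 (3 byte(s))
  byte[4]=0xB9 cont=1 payload=0x39=57: acc |= 57<<0 -> acc=57 shift=7
  byte[5]=0xE5 cont=1 payload=0x65=101: acc |= 101<<7 -> acc=12985 shift=14
  byte[6]=0x1F cont=0 payload=0x1F=31: acc |= 31<<14 -> acc=520889 shift=21 [end]
Varint 3: bytes[4:7] = B9 E5 1F -> value 520889 (3 byte(s))
  byte[7]=0x14 cont=0 payload=0x14=20: acc |= 20<<0 -> acc=20 shift=7 [end]
Varint 4: bytes[7:8] = 14 -> value 20 (1 byte(s))
  byte[8]=0xD1 cont=1 payload=0x51=81: acc |= 81<<0 -> acc=81 shift=7
  byte[9]=0xB2 cont=1 payload=0x32=50: acc |= 50<<7 -> acc=6481 shift=14
  byte[10]=0x3D cont=0 payload=0x3D=61: acc |= 61<<14 -> acc=1005905 shift=21 [end]
Varint 5: bytes[8:11] = D1 B2 3D -> value 1005905 (3 byte(s))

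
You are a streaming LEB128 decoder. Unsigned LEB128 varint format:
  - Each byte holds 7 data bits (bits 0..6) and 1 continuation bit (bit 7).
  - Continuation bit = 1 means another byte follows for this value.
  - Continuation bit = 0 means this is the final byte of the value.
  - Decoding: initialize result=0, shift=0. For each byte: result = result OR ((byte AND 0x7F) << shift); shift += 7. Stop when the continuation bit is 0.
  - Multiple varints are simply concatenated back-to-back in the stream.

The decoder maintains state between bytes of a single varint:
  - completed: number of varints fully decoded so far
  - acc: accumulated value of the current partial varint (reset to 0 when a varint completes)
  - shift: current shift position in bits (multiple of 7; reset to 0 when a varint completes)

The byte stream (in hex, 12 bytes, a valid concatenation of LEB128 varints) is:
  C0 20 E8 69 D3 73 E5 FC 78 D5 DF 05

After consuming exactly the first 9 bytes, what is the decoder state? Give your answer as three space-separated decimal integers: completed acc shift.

byte[0]=0xC0 cont=1 payload=0x40: acc |= 64<<0 -> completed=0 acc=64 shift=7
byte[1]=0x20 cont=0 payload=0x20: varint #1 complete (value=4160); reset -> completed=1 acc=0 shift=0
byte[2]=0xE8 cont=1 payload=0x68: acc |= 104<<0 -> completed=1 acc=104 shift=7
byte[3]=0x69 cont=0 payload=0x69: varint #2 complete (value=13544); reset -> completed=2 acc=0 shift=0
byte[4]=0xD3 cont=1 payload=0x53: acc |= 83<<0 -> completed=2 acc=83 shift=7
byte[5]=0x73 cont=0 payload=0x73: varint #3 complete (value=14803); reset -> completed=3 acc=0 shift=0
byte[6]=0xE5 cont=1 payload=0x65: acc |= 101<<0 -> completed=3 acc=101 shift=7
byte[7]=0xFC cont=1 payload=0x7C: acc |= 124<<7 -> completed=3 acc=15973 shift=14
byte[8]=0x78 cont=0 payload=0x78: varint #4 complete (value=1982053); reset -> completed=4 acc=0 shift=0

Answer: 4 0 0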